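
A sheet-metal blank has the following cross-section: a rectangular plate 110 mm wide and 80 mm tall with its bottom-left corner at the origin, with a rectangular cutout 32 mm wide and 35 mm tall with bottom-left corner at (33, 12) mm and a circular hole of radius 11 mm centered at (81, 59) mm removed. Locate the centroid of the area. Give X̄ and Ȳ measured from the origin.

X̄ = 54.57 mm, Ȳ = 40.62 mm

Part | A | x̄ᵢ | ȳᵢ | A·x̄ᵢ | A·ȳᵢ
plate | 8800.00 | 55.00 | 40.00 | 484000.00 | 352000.00
hole 1 | -1120.00 | 49.00 | 29.50 | -54880.00 | -33040.00
hole 2 | -380.13 | 81.00 | 59.00 | -30790.75 | -22427.83
Σ | 7299.87 |  |  | 398329.25 | 296532.17
X̄ = 398329.25 / 7299.87 = 54.57 mm
Ȳ = 296532.17 / 7299.87 = 40.62 mm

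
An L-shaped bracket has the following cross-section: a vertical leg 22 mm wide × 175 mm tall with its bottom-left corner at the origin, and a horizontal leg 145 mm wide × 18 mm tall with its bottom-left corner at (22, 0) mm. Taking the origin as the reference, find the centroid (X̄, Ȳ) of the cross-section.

X̄ = 44.74 mm, Ȳ = 55.78 mm

vertical leg: A = 22 × 175 = 3850.00, centroid at (11.00, 87.50).
horizontal leg: A = 145 × 18 = 2610.00, centroid at (94.50, 9.00).
ΣA = 6460.00 mm², ΣAX̄ = 288995.00 mm³, ΣAȲ = 360365.00 mm³.
X̄ = 288995.00/6460.00 = 44.74 mm; Ȳ = 360365.00/6460.00 = 55.78 mm.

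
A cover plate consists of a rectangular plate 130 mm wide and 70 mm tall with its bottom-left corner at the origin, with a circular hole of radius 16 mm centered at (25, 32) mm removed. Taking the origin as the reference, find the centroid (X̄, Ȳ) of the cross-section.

plate: A = 130 × 70 = 9100.00, centroid at (65.00, 35.00).
hole: A = −π·16² = -804.25, centroid at (25.00, 32.00).
ΣA = 8295.75 mm², ΣAX̄ = 571393.81 mm³, ΣAȲ = 292764.07 mm³.
X̄ = 571393.81/8295.75 = 68.88 mm; Ȳ = 292764.07/8295.75 = 35.29 mm.

X̄ = 68.88 mm, Ȳ = 35.29 mm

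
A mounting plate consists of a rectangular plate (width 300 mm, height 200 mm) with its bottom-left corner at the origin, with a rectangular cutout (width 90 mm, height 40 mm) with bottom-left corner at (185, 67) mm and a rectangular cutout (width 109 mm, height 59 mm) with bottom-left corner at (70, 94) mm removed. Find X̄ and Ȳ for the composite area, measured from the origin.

plate: A = 300 × 200 = 60000.00, centroid at (150.00, 100.00).
hole 1: A = −(90 × 40) = -3600.00, centroid at (230.00, 87.00).
hole 2: A = −(109 × 59) = -6431.00, centroid at (124.50, 123.50).
ΣA = 49969.00 mm², ΣAX̄ = 7371340.50 mm³, ΣAȲ = 4892571.50 mm³.
X̄ = 7371340.50/49969.00 = 147.52 mm; Ȳ = 4892571.50/49969.00 = 97.91 mm.

X̄ = 147.52 mm, Ȳ = 97.91 mm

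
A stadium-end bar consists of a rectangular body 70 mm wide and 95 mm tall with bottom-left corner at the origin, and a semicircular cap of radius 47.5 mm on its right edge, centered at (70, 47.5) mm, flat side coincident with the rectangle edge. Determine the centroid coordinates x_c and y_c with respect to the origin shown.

rectangular body: A = 70 × 95 = 6650.00, centroid at (35.00, 47.50).
semicircular end: A = ½π·47.5² = 3544.11, centroid at (90.16, 47.50).
ΣA = 10194.11 mm²
ΣAx_c = (6650.00)(35.00) + (3544.11)(90.16) = 552285.56 mm³
ΣAy_c = (6650.00)(47.50) + (3544.11)(47.50) = 484220.19 mm³
x_c = 552285.56 / 10194.11 = 54.18 mm
y_c = 484220.19 / 10194.11 = 47.50 mm

x_c = 54.18 mm, y_c = 47.50 mm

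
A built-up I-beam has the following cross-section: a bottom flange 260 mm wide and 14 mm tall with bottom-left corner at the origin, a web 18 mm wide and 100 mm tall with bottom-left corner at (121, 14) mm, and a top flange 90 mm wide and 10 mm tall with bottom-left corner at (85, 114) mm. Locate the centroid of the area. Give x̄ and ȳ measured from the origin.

bottom flange: A = 260 × 14 = 3640.00, centroid at (130.00, 7.00).
web: A = 18 × 100 = 1800.00, centroid at (130.00, 64.00).
top flange: A = 90 × 10 = 900.00, centroid at (130.00, 119.00).
ΣA = 6340.00 mm², ΣAx̄ = 824200.00 mm³, ΣAȳ = 247780.00 mm³.
x̄ = 824200.00/6340.00 = 130.00 mm; ȳ = 247780.00/6340.00 = 39.08 mm.

x̄ = 130.00 mm, ȳ = 39.08 mm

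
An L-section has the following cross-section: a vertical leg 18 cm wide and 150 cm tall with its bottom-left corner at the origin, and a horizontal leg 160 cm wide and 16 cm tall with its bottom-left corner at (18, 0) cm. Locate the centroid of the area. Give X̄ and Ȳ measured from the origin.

X̄ = 52.32 cm, Ȳ = 42.39 cm

Part | A | x̄ᵢ | ȳᵢ | A·x̄ᵢ | A·ȳᵢ
vertical leg | 2700.00 | 9.00 | 75.00 | 24300.00 | 202500.00
horizontal leg | 2560.00 | 98.00 | 8.00 | 250880.00 | 20480.00
Σ | 5260.00 |  |  | 275180.00 | 222980.00
X̄ = 275180.00 / 5260.00 = 52.32 cm
Ȳ = 222980.00 / 5260.00 = 42.39 cm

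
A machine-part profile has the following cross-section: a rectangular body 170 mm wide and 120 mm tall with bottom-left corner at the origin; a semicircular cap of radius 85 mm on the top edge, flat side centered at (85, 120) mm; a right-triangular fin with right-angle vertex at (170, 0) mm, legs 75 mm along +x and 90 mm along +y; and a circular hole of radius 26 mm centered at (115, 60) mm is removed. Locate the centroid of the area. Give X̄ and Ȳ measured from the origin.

Part | A | x̄ᵢ | ȳᵢ | A·x̄ᵢ | A·ȳᵢ
rectangular body | 20400.00 | 85.00 | 60.00 | 1734000.00 | 1224000.00
semicircular top | 11349.00 | 85.00 | 156.08 | 964665.29 | 1771297.08
triangular fin | 3375.00 | 195.00 | 30.00 | 658125.00 | 101250.00
hole | -2123.72 | 115.00 | 60.00 | -244227.41 | -127423.00
Σ | 33000.29 |  |  | 3112562.88 | 2969124.08
X̄ = 3112562.88 / 33000.29 = 94.32 mm
Ȳ = 2969124.08 / 33000.29 = 89.97 mm

X̄ = 94.32 mm, Ȳ = 89.97 mm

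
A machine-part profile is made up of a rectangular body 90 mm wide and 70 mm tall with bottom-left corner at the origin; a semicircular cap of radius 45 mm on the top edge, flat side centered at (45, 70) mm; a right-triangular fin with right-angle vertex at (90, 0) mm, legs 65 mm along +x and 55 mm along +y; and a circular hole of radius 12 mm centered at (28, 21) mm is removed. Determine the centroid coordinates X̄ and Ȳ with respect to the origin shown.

rectangular body: A = 90 × 70 = 6300.00, centroid at (45.00, 35.00).
semicircular top: A = ½π·45² = 3180.86, centroid at (45.00, 89.10).
triangular fin: A = ½·65·55 = 1787.50, centroid at (111.67, 18.33).
hole: A = −π·12² = -452.39, centroid at (28.00, 21.00).
ΣA = 10815.97 mm²
ΣAX̄ = (6300.00)(45.00) + (3180.86)(45.00) + (1787.50)(111.67) + (-452.39)(28.00) = 613576.08 mm³
ΣAȲ = (6300.00)(35.00) + (3180.86)(89.10) + (1787.50)(18.33) + (-452.39)(21.00) = 527181.04 mm³
X̄ = 613576.08 / 10815.97 = 56.73 mm
Ȳ = 527181.04 / 10815.97 = 48.74 mm

X̄ = 56.73 mm, Ȳ = 48.74 mm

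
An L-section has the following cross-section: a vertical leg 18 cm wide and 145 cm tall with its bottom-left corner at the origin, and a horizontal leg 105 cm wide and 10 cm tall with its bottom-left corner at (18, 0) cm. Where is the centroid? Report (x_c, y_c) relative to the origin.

x_c = 26.64 cm, y_c = 53.14 cm

vertical leg: A = 18 × 145 = 2610.00, centroid at (9.00, 72.50).
horizontal leg: A = 105 × 10 = 1050.00, centroid at (70.50, 5.00).
ΣA = 3660.00 cm²
ΣAx_c = (2610.00)(9.00) + (1050.00)(70.50) = 97515.00 cm³
ΣAy_c = (2610.00)(72.50) + (1050.00)(5.00) = 194475.00 cm³
x_c = 97515.00 / 3660.00 = 26.64 cm
y_c = 194475.00 / 3660.00 = 53.14 cm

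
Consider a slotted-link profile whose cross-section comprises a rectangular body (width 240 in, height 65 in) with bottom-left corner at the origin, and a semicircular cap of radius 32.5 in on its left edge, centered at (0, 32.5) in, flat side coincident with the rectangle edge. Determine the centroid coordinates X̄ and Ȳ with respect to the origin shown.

X̄ = 107.14 in, Ȳ = 32.50 in

rectangular body: A = 240 × 65 = 15600.00, centroid at (120.00, 32.50).
semicircular end: A = ½π·32.5² = 1659.15, centroid at (-13.79, 32.50).
ΣA = 17259.15 in²
ΣAX̄ = (15600.00)(120.00) + (1659.15)(-13.79) = 1849114.58 in³
ΣAȲ = (15600.00)(32.50) + (1659.15)(32.50) = 560922.49 in³
X̄ = 1849114.58 / 17259.15 = 107.14 in
Ȳ = 560922.49 / 17259.15 = 32.50 in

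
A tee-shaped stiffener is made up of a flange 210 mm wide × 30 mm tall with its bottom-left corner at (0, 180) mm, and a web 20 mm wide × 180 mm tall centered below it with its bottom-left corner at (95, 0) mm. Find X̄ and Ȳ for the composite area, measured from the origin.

Part | A | x̄ᵢ | ȳᵢ | A·x̄ᵢ | A·ȳᵢ
web | 3600.00 | 105.00 | 90.00 | 378000.00 | 324000.00
flange | 6300.00 | 105.00 | 195.00 | 661500.00 | 1228500.00
Σ | 9900.00 |  |  | 1039500.00 | 1552500.00
X̄ = 1039500.00 / 9900.00 = 105.00 mm
Ȳ = 1552500.00 / 9900.00 = 156.82 mm

X̄ = 105.00 mm, Ȳ = 156.82 mm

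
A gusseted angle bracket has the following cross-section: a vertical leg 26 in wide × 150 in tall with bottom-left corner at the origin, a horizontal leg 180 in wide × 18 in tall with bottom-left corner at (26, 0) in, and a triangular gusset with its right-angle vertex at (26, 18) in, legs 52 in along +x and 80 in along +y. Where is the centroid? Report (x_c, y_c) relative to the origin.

x_c = 56.04 in, y_c = 44.96 in

vertical leg: A = 26 × 150 = 3900.00, centroid at (13.00, 75.00).
horizontal leg: A = 180 × 18 = 3240.00, centroid at (116.00, 9.00).
gusset: A = ½·52·80 = 2080.00, centroid at (43.33, 44.67).
ΣA = 9220.00 in²
ΣAx_c = (3900.00)(13.00) + (3240.00)(116.00) + (2080.00)(43.33) = 516673.33 in³
ΣAy_c = (3900.00)(75.00) + (3240.00)(9.00) + (2080.00)(44.67) = 414566.67 in³
x_c = 516673.33 / 9220.00 = 56.04 in
y_c = 414566.67 / 9220.00 = 44.96 in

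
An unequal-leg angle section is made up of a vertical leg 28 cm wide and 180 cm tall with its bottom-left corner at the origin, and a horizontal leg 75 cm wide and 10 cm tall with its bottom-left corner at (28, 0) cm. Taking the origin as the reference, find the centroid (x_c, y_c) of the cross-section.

Part | A | x̄ᵢ | ȳᵢ | A·x̄ᵢ | A·ȳᵢ
vertical leg | 5040.00 | 14.00 | 90.00 | 70560.00 | 453600.00
horizontal leg | 750.00 | 65.50 | 5.00 | 49125.00 | 3750.00
Σ | 5790.00 |  |  | 119685.00 | 457350.00
x_c = 119685.00 / 5790.00 = 20.67 cm
y_c = 457350.00 / 5790.00 = 78.99 cm

x_c = 20.67 cm, y_c = 78.99 cm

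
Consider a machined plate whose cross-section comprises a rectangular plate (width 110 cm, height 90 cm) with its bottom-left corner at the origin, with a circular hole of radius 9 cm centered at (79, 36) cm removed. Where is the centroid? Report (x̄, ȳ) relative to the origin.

x̄ = 54.37 cm, ȳ = 45.24 cm

plate: A = 110 × 90 = 9900.00, centroid at (55.00, 45.00).
hole: A = −π·9² = -254.47, centroid at (79.00, 36.00).
ΣA = 9645.53 cm²
ΣAx̄ = (9900.00)(55.00) + (-254.47)(79.00) = 524396.95 cm³
ΣAȳ = (9900.00)(45.00) + (-254.47)(36.00) = 436339.12 cm³
x̄ = 524396.95 / 9645.53 = 54.37 cm
ȳ = 436339.12 / 9645.53 = 45.24 cm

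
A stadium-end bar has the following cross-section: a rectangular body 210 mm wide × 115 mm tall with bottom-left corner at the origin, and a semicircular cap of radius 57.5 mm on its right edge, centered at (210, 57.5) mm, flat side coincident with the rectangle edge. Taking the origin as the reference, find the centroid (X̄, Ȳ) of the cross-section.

X̄ = 127.90 mm, Ȳ = 57.50 mm

Part | A | x̄ᵢ | ȳᵢ | A·x̄ᵢ | A·ȳᵢ
rectangular body | 24150.00 | 105.00 | 57.50 | 2535750.00 | 1388625.00
semicircular end | 5193.45 | 234.40 | 57.50 | 1217363.11 | 298623.11
Σ | 29343.45 |  |  | 3753113.11 | 1687248.11
X̄ = 3753113.11 / 29343.45 = 127.90 mm
Ȳ = 1687248.11 / 29343.45 = 57.50 mm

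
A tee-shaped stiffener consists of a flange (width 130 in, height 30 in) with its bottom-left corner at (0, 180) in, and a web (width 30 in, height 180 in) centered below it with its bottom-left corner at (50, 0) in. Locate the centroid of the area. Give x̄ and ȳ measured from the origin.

web: A = 30 × 180 = 5400.00, centroid at (65.00, 90.00).
flange: A = 130 × 30 = 3900.00, centroid at (65.00, 195.00).
ΣA = 9300.00 in²
ΣAx̄ = (5400.00)(65.00) + (3900.00)(65.00) = 604500.00 in³
ΣAȳ = (5400.00)(90.00) + (3900.00)(195.00) = 1246500.00 in³
x̄ = 604500.00 / 9300.00 = 65.00 in
ȳ = 1246500.00 / 9300.00 = 134.03 in

x̄ = 65.00 in, ȳ = 134.03 in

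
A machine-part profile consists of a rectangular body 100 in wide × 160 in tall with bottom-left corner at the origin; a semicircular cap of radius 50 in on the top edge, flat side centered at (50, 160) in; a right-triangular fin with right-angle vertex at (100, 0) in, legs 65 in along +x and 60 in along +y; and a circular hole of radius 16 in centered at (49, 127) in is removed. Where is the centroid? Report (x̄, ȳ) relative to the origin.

Part | A | x̄ᵢ | ȳᵢ | A·x̄ᵢ | A·ȳᵢ
rectangular body | 16000.00 | 50.00 | 80.00 | 800000.00 | 1280000.00
semicircular top | 3926.99 | 50.00 | 181.22 | 196349.54 | 711651.86
triangular fin | 1950.00 | 121.67 | 20.00 | 237250.00 | 39000.00
hole | -804.25 | 49.00 | 127.00 | -39408.14 | -102139.46
Σ | 21072.74 |  |  | 1194191.40 | 1928512.40
x̄ = 1194191.40 / 21072.74 = 56.67 in
ȳ = 1928512.40 / 21072.74 = 91.52 in

x̄ = 56.67 in, ȳ = 91.52 in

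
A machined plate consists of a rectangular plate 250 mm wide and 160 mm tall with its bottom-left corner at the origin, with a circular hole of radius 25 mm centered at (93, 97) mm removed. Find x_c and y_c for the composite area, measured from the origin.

x_c = 126.65 mm, y_c = 79.12 mm

Part | A | x̄ᵢ | ȳᵢ | A·x̄ᵢ | A·ȳᵢ
plate | 40000.00 | 125.00 | 80.00 | 5000000.00 | 3200000.00
hole | -1963.50 | 93.00 | 97.00 | -182605.07 | -190459.05
Σ | 38036.50 |  |  | 4817394.93 | 3009540.95
x_c = 4817394.93 / 38036.50 = 126.65 mm
y_c = 3009540.95 / 38036.50 = 79.12 mm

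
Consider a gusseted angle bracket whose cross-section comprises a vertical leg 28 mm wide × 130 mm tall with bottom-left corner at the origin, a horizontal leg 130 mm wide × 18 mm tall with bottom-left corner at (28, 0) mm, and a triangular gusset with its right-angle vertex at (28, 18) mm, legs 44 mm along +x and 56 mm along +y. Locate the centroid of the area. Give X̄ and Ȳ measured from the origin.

X̄ = 44.53 mm, Ȳ = 41.99 mm

vertical leg: A = 28 × 130 = 3640.00, centroid at (14.00, 65.00).
horizontal leg: A = 130 × 18 = 2340.00, centroid at (93.00, 9.00).
gusset: A = ½·44·56 = 1232.00, centroid at (42.67, 36.67).
ΣA = 7212.00 mm², ΣAX̄ = 321145.33 mm³, ΣAȲ = 302833.33 mm³.
X̄ = 321145.33/7212.00 = 44.53 mm; Ȳ = 302833.33/7212.00 = 41.99 mm.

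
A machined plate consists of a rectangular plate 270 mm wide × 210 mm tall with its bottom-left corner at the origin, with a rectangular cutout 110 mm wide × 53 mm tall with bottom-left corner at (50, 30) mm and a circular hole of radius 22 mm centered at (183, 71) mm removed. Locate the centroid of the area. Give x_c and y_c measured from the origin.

x_c = 137.07 mm, y_c = 111.78 mm

Part | A | x̄ᵢ | ȳᵢ | A·x̄ᵢ | A·ȳᵢ
plate | 56700.00 | 135.00 | 105.00 | 7654500.00 | 5953500.00
hole 1 | -5830.00 | 105.00 | 56.50 | -612150.00 | -329395.00
hole 2 | -1520.53 | 183.00 | 71.00 | -278257.14 | -107957.69
Σ | 49349.47 |  |  | 6764092.86 | 5516147.31
x_c = 6764092.86 / 49349.47 = 137.07 mm
y_c = 5516147.31 / 49349.47 = 111.78 mm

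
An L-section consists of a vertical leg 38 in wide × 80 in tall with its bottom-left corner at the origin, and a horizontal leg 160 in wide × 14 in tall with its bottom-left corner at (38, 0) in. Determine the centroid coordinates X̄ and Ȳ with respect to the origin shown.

vertical leg: A = 38 × 80 = 3040.00, centroid at (19.00, 40.00).
horizontal leg: A = 160 × 14 = 2240.00, centroid at (118.00, 7.00).
ΣA = 5280.00 in², ΣAX̄ = 322080.00 in³, ΣAȲ = 137280.00 in³.
X̄ = 322080.00/5280.00 = 61.00 in; Ȳ = 137280.00/5280.00 = 26.00 in.

X̄ = 61.00 in, Ȳ = 26.00 in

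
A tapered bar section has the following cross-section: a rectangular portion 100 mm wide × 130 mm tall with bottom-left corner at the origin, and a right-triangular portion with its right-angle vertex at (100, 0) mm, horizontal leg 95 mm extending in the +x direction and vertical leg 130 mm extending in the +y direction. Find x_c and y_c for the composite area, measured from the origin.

Part | A | x̄ᵢ | ȳᵢ | A·x̄ᵢ | A·ȳᵢ
rectangular portion | 13000.00 | 50.00 | 65.00 | 650000.00 | 845000.00
triangular portion | 6175.00 | 131.67 | 43.33 | 813041.67 | 267583.33
Σ | 19175.00 |  |  | 1463041.67 | 1112583.33
x_c = 1463041.67 / 19175.00 = 76.30 mm
y_c = 1112583.33 / 19175.00 = 58.02 mm

x_c = 76.30 mm, y_c = 58.02 mm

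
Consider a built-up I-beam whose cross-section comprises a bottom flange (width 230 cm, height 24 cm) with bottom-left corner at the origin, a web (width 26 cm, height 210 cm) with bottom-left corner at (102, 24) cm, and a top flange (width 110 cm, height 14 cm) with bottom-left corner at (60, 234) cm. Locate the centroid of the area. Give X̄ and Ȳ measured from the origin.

bottom flange: A = 230 × 24 = 5520.00, centroid at (115.00, 12.00).
web: A = 26 × 210 = 5460.00, centroid at (115.00, 129.00).
top flange: A = 110 × 14 = 1540.00, centroid at (115.00, 241.00).
ΣA = 12520.00 cm², ΣAX̄ = 1439800.00 cm³, ΣAȲ = 1141720.00 cm³.
X̄ = 1439800.00/12520.00 = 115.00 cm; Ȳ = 1141720.00/12520.00 = 91.19 cm.

X̄ = 115.00 cm, Ȳ = 91.19 cm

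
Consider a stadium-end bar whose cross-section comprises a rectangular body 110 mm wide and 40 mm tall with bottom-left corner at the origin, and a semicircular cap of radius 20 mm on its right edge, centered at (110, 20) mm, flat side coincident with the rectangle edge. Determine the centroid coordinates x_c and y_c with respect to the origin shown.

x_c = 62.93 mm, y_c = 20.00 mm

rectangular body: A = 110 × 40 = 4400.00, centroid at (55.00, 20.00).
semicircular end: A = ½π·20² = 628.32, centroid at (118.49, 20.00).
ΣA = 5028.32 mm², ΣAx_c = 316448.37 mm³, ΣAy_c = 100566.37 mm³.
x_c = 316448.37/5028.32 = 62.93 mm; y_c = 100566.37/5028.32 = 20.00 mm.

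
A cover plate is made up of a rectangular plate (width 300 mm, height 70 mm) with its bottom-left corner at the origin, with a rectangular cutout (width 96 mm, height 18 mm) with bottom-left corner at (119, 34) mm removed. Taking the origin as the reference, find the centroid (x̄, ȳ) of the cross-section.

x̄ = 148.48 mm, ȳ = 34.28 mm

Part | A | x̄ᵢ | ȳᵢ | A·x̄ᵢ | A·ȳᵢ
plate | 21000.00 | 150.00 | 35.00 | 3150000.00 | 735000.00
hole | -1728.00 | 167.00 | 43.00 | -288576.00 | -74304.00
Σ | 19272.00 |  |  | 2861424.00 | 660696.00
x̄ = 2861424.00 / 19272.00 = 148.48 mm
ȳ = 660696.00 / 19272.00 = 34.28 mm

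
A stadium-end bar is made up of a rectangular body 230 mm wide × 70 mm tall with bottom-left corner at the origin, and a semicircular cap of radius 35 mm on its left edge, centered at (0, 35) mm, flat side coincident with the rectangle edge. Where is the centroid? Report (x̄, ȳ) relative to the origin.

x̄ = 101.14 mm, ȳ = 35.00 mm

rectangular body: A = 230 × 70 = 16100.00, centroid at (115.00, 35.00).
semicircular end: A = ½π·35² = 1924.23, centroid at (-14.85, 35.00).
ΣA = 18024.23 mm²
ΣAx̄ = (16100.00)(115.00) + (1924.23)(-14.85) = 1822916.67 mm³
ΣAȳ = (16100.00)(35.00) + (1924.23)(35.00) = 630847.89 mm³
x̄ = 1822916.67 / 18024.23 = 101.14 mm
ȳ = 630847.89 / 18024.23 = 35.00 mm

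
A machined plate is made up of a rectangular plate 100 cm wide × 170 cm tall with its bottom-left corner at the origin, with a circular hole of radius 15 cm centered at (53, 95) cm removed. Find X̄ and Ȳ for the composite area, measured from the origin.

Part | A | x̄ᵢ | ȳᵢ | A·x̄ᵢ | A·ȳᵢ
plate | 17000.00 | 50.00 | 85.00 | 850000.00 | 1445000.00
hole | -706.86 | 53.00 | 95.00 | -37463.49 | -67151.54
Σ | 16293.14 |  |  | 812536.51 | 1377848.46
X̄ = 812536.51 / 16293.14 = 49.87 cm
Ȳ = 1377848.46 / 16293.14 = 84.57 cm

X̄ = 49.87 cm, Ȳ = 84.57 cm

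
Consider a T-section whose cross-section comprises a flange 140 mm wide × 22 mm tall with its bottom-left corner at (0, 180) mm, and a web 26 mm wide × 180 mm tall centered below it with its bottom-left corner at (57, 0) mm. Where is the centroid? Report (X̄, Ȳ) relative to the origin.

X̄ = 70.00 mm, Ȳ = 130.09 mm

web: A = 26 × 180 = 4680.00, centroid at (70.00, 90.00).
flange: A = 140 × 22 = 3080.00, centroid at (70.00, 191.00).
ΣA = 7760.00 mm²
ΣAX̄ = (4680.00)(70.00) + (3080.00)(70.00) = 543200.00 mm³
ΣAȲ = (4680.00)(90.00) + (3080.00)(191.00) = 1009480.00 mm³
X̄ = 543200.00 / 7760.00 = 70.00 mm
Ȳ = 1009480.00 / 7760.00 = 130.09 mm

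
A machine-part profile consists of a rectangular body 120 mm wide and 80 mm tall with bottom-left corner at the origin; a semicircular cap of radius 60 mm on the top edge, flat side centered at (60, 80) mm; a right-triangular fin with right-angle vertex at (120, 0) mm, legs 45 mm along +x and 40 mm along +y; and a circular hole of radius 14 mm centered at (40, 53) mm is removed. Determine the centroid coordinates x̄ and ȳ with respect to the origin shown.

x̄ = 65.14 mm, ȳ = 61.76 mm

rectangular body: A = 120 × 80 = 9600.00, centroid at (60.00, 40.00).
semicircular top: A = ½π·60² = 5654.87, centroid at (60.00, 105.46).
triangular fin: A = ½·45·40 = 900.00, centroid at (135.00, 13.33).
hole: A = −π·14² = -615.75, centroid at (40.00, 53.00).
ΣA = 15539.11 mm², ΣAx̄ = 1012161.92 mm³, ΣAȳ = 959754.48 mm³.
x̄ = 1012161.92/15539.11 = 65.14 mm; ȳ = 959754.48/15539.11 = 61.76 mm.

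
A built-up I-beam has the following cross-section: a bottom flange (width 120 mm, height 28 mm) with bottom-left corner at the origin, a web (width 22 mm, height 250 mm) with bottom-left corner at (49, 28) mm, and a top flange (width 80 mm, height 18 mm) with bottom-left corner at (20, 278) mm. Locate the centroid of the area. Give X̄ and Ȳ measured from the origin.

Part | A | x̄ᵢ | ȳᵢ | A·x̄ᵢ | A·ȳᵢ
bottom flange | 3360.00 | 60.00 | 14.00 | 201600.00 | 47040.00
web | 5500.00 | 60.00 | 153.00 | 330000.00 | 841500.00
top flange | 1440.00 | 60.00 | 287.00 | 86400.00 | 413280.00
Σ | 10300.00 |  |  | 618000.00 | 1301820.00
X̄ = 618000.00 / 10300.00 = 60.00 mm
Ȳ = 1301820.00 / 10300.00 = 126.39 mm

X̄ = 60.00 mm, Ȳ = 126.39 mm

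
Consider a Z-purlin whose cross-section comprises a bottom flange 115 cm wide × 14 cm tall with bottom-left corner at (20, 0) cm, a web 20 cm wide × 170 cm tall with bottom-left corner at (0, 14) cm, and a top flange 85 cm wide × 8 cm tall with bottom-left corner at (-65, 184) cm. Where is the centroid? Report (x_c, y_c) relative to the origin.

Part | A | x̄ᵢ | ȳᵢ | A·x̄ᵢ | A·ȳᵢ
bottom flange | 1610.00 | 77.50 | 7.00 | 124775.00 | 11270.00
web | 3400.00 | 10.00 | 99.00 | 34000.00 | 336600.00
top flange | 680.00 | -22.50 | 188.00 | -15300.00 | 127840.00
Σ | 5690.00 |  |  | 143475.00 | 475710.00
x_c = 143475.00 / 5690.00 = 25.22 cm
y_c = 475710.00 / 5690.00 = 83.60 cm

x_c = 25.22 cm, y_c = 83.60 cm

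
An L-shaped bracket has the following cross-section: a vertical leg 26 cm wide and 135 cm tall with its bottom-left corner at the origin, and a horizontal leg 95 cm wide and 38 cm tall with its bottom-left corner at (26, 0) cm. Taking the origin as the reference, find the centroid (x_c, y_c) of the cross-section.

Part | A | x̄ᵢ | ȳᵢ | A·x̄ᵢ | A·ȳᵢ
vertical leg | 3510.00 | 13.00 | 67.50 | 45630.00 | 236925.00
horizontal leg | 3610.00 | 73.50 | 19.00 | 265335.00 | 68590.00
Σ | 7120.00 |  |  | 310965.00 | 305515.00
x_c = 310965.00 / 7120.00 = 43.67 cm
y_c = 305515.00 / 7120.00 = 42.91 cm

x_c = 43.67 cm, y_c = 42.91 cm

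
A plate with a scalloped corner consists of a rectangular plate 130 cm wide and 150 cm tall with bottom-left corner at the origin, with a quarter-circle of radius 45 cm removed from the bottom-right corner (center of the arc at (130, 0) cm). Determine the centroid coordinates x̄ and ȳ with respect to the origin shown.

plate: A = 130 × 150 = 19500.00, centroid at (65.00, 75.00).
removed quarter-circle: A = −¼π·45² = -1590.43, centroid at (110.90, 19.10).
ΣA = 17909.57 cm²
ΣAx̄ = (19500.00)(65.00) + (-1590.43)(110.90) = 1091118.93 cm³
ΣAȳ = (19500.00)(75.00) + (-1590.43)(19.10) = 1432125.00 cm³
x̄ = 1091118.93 / 17909.57 = 60.92 cm
ȳ = 1432125.00 / 17909.57 = 79.96 cm

x̄ = 60.92 cm, ȳ = 79.96 cm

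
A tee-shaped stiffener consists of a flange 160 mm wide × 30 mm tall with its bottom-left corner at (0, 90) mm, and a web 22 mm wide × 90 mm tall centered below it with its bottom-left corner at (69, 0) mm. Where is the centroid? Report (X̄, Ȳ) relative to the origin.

X̄ = 80.00 mm, Ȳ = 87.48 mm

web: A = 22 × 90 = 1980.00, centroid at (80.00, 45.00).
flange: A = 160 × 30 = 4800.00, centroid at (80.00, 105.00).
ΣA = 6780.00 mm²
ΣAX̄ = (1980.00)(80.00) + (4800.00)(80.00) = 542400.00 mm³
ΣAȲ = (1980.00)(45.00) + (4800.00)(105.00) = 593100.00 mm³
X̄ = 542400.00 / 6780.00 = 80.00 mm
Ȳ = 593100.00 / 6780.00 = 87.48 mm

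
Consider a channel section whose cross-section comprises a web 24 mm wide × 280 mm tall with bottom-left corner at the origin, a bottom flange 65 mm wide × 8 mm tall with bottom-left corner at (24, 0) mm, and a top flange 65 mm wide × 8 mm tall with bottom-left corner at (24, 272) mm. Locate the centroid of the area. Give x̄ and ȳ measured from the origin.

x̄ = 17.96 mm, ȳ = 140.00 mm

web: A = 24 × 280 = 6720.00, centroid at (12.00, 140.00).
bottom flange: A = 65 × 8 = 520.00, centroid at (56.50, 4.00).
top flange: A = 65 × 8 = 520.00, centroid at (56.50, 276.00).
ΣA = 7760.00 mm², ΣAx̄ = 139400.00 mm³, ΣAȳ = 1086400.00 mm³.
x̄ = 139400.00/7760.00 = 17.96 mm; ȳ = 1086400.00/7760.00 = 140.00 mm.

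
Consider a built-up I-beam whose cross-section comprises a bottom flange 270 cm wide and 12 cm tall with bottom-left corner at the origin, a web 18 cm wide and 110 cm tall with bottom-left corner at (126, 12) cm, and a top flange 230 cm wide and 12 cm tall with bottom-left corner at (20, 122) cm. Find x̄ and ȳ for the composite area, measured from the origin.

x̄ = 135.00 cm, ȳ = 63.33 cm

bottom flange: A = 270 × 12 = 3240.00, centroid at (135.00, 6.00).
web: A = 18 × 110 = 1980.00, centroid at (135.00, 67.00).
top flange: A = 230 × 12 = 2760.00, centroid at (135.00, 128.00).
ΣA = 7980.00 cm²
ΣAx̄ = (3240.00)(135.00) + (1980.00)(135.00) + (2760.00)(135.00) = 1077300.00 cm³
ΣAȳ = (3240.00)(6.00) + (1980.00)(67.00) + (2760.00)(128.00) = 505380.00 cm³
x̄ = 1077300.00 / 7980.00 = 135.00 cm
ȳ = 505380.00 / 7980.00 = 63.33 cm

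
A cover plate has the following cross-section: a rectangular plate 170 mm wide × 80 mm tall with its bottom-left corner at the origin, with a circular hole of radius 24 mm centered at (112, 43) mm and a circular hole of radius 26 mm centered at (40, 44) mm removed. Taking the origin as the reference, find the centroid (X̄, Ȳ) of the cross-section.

X̄ = 89.83 mm, Ȳ = 38.56 mm

Part | A | x̄ᵢ | ȳᵢ | A·x̄ᵢ | A·ȳᵢ
plate | 13600.00 | 85.00 | 40.00 | 1156000.00 | 544000.00
hole 1 | -1809.56 | 112.00 | 43.00 | -202670.43 | -77810.97
hole 2 | -2123.72 | 40.00 | 44.00 | -84948.67 | -93443.53
Σ | 9666.73 |  |  | 868380.91 | 372745.50
X̄ = 868380.91 / 9666.73 = 89.83 mm
Ȳ = 372745.50 / 9666.73 = 38.56 mm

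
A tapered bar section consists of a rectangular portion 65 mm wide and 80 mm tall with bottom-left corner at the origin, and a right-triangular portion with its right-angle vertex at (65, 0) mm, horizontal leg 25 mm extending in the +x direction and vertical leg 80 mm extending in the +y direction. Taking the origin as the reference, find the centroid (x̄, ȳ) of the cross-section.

Part | A | x̄ᵢ | ȳᵢ | A·x̄ᵢ | A·ȳᵢ
rectangular portion | 5200.00 | 32.50 | 40.00 | 169000.00 | 208000.00
triangular portion | 1000.00 | 73.33 | 26.67 | 73333.33 | 26666.67
Σ | 6200.00 |  |  | 242333.33 | 234666.67
x̄ = 242333.33 / 6200.00 = 39.09 mm
ȳ = 234666.67 / 6200.00 = 37.85 mm

x̄ = 39.09 mm, ȳ = 37.85 mm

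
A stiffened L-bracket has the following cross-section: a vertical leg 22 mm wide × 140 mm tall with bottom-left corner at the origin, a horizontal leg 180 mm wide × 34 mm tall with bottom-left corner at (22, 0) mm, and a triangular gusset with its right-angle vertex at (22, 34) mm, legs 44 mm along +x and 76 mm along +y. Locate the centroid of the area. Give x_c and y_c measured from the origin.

x_c = 71.80 mm, y_c = 38.53 mm

vertical leg: A = 22 × 140 = 3080.00, centroid at (11.00, 70.00).
horizontal leg: A = 180 × 34 = 6120.00, centroid at (112.00, 17.00).
gusset: A = ½·44·76 = 1672.00, centroid at (36.67, 59.33).
ΣA = 10872.00 mm²
ΣAx_c = (3080.00)(11.00) + (6120.00)(112.00) + (1672.00)(36.67) = 780626.67 mm³
ΣAy_c = (3080.00)(70.00) + (6120.00)(17.00) + (1672.00)(59.33) = 418845.33 mm³
x_c = 780626.67 / 10872.00 = 71.80 mm
y_c = 418845.33 / 10872.00 = 38.53 mm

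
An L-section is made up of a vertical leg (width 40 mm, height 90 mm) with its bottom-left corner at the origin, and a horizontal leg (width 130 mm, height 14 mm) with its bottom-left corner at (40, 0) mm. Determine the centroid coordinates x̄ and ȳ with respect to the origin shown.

Part | A | x̄ᵢ | ȳᵢ | A·x̄ᵢ | A·ȳᵢ
vertical leg | 3600.00 | 20.00 | 45.00 | 72000.00 | 162000.00
horizontal leg | 1820.00 | 105.00 | 7.00 | 191100.00 | 12740.00
Σ | 5420.00 |  |  | 263100.00 | 174740.00
x̄ = 263100.00 / 5420.00 = 48.54 mm
ȳ = 174740.00 / 5420.00 = 32.24 mm

x̄ = 48.54 mm, ȳ = 32.24 mm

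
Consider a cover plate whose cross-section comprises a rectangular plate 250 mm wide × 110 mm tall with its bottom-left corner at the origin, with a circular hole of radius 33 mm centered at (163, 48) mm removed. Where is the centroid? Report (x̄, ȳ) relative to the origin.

Part | A | x̄ᵢ | ȳᵢ | A·x̄ᵢ | A·ȳᵢ
plate | 27500.00 | 125.00 | 55.00 | 3437500.00 | 1512500.00
hole | -3421.19 | 163.00 | 48.00 | -557654.69 | -164217.33
Σ | 24078.81 |  |  | 2879845.31 | 1348282.67
x̄ = 2879845.31 / 24078.81 = 119.60 mm
ȳ = 1348282.67 / 24078.81 = 55.99 mm

x̄ = 119.60 mm, ȳ = 55.99 mm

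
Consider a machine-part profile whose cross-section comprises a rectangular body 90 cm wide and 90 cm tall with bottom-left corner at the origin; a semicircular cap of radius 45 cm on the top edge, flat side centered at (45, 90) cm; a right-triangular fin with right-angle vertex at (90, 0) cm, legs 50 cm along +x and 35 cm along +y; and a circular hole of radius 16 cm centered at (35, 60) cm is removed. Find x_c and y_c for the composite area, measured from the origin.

rectangular body: A = 90 × 90 = 8100.00, centroid at (45.00, 45.00).
semicircular top: A = ½π·45² = 3180.86, centroid at (45.00, 109.10).
triangular fin: A = ½·50·35 = 875.00, centroid at (106.67, 11.67).
hole: A = −π·16² = -804.25, centroid at (35.00, 60.00).
ΣA = 11351.61 cm²
ΣAx_c = (8100.00)(45.00) + (3180.86)(45.00) + (875.00)(106.67) + (-804.25)(35.00) = 572823.48 cm³
ΣAy_c = (8100.00)(45.00) + (3180.86)(109.10) + (875.00)(11.67) + (-804.25)(60.00) = 673481.10 cm³
x_c = 572823.48 / 11351.61 = 50.46 cm
y_c = 673481.10 / 11351.61 = 59.33 cm

x_c = 50.46 cm, y_c = 59.33 cm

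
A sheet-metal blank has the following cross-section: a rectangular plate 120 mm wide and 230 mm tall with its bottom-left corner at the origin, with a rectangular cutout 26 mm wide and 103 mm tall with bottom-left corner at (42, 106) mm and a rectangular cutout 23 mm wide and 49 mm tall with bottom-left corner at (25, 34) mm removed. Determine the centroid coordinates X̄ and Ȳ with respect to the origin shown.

X̄ = 61.68 mm, Ȳ = 112.89 mm

plate: A = 120 × 230 = 27600.00, centroid at (60.00, 115.00).
hole 1: A = −(26 × 103) = -2678.00, centroid at (55.00, 157.50).
hole 2: A = −(23 × 49) = -1127.00, centroid at (36.50, 58.50).
ΣA = 23795.00 mm², ΣAX̄ = 1467574.50 mm³, ΣAȲ = 2686285.50 mm³.
X̄ = 1467574.50/23795.00 = 61.68 mm; Ȳ = 2686285.50/23795.00 = 112.89 mm.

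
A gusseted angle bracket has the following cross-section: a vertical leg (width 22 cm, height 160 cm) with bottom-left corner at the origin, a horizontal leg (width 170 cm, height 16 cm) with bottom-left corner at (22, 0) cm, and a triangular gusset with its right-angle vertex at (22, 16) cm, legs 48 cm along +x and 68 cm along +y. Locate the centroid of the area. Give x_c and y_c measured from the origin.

x_c = 49.77 cm, y_c = 46.55 cm

Part | A | x̄ᵢ | ȳᵢ | A·x̄ᵢ | A·ȳᵢ
vertical leg | 3520.00 | 11.00 | 80.00 | 38720.00 | 281600.00
horizontal leg | 2720.00 | 107.00 | 8.00 | 291040.00 | 21760.00
gusset | 1632.00 | 38.00 | 38.67 | 62016.00 | 63104.00
Σ | 7872.00 |  |  | 391776.00 | 366464.00
x_c = 391776.00 / 7872.00 = 49.77 cm
y_c = 366464.00 / 7872.00 = 46.55 cm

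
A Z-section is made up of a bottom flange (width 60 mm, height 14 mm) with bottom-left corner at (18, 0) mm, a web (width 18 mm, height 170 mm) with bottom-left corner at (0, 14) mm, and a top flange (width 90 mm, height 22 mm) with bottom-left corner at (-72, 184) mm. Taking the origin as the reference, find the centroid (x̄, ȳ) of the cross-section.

x̄ = 2.45 mm, ȳ = 118.18 mm

bottom flange: A = 60 × 14 = 840.00, centroid at (48.00, 7.00).
web: A = 18 × 170 = 3060.00, centroid at (9.00, 99.00).
top flange: A = 90 × 22 = 1980.00, centroid at (-27.00, 195.00).
ΣA = 5880.00 mm²
ΣAx̄ = (840.00)(48.00) + (3060.00)(9.00) + (1980.00)(-27.00) = 14400.00 mm³
ΣAȳ = (840.00)(7.00) + (3060.00)(99.00) + (1980.00)(195.00) = 694920.00 mm³
x̄ = 14400.00 / 5880.00 = 2.45 mm
ȳ = 694920.00 / 5880.00 = 118.18 mm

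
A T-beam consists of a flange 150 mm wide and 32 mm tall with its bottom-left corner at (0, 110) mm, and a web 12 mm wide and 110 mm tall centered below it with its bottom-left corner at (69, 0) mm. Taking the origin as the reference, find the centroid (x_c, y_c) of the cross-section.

x_c = 75.00 mm, y_c = 110.69 mm

Part | A | x̄ᵢ | ȳᵢ | A·x̄ᵢ | A·ȳᵢ
web | 1320.00 | 75.00 | 55.00 | 99000.00 | 72600.00
flange | 4800.00 | 75.00 | 126.00 | 360000.00 | 604800.00
Σ | 6120.00 |  |  | 459000.00 | 677400.00
x_c = 459000.00 / 6120.00 = 75.00 mm
y_c = 677400.00 / 6120.00 = 110.69 mm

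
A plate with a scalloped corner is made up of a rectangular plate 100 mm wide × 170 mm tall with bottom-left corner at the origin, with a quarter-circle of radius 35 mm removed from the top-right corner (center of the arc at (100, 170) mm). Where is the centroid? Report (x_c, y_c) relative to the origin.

x_c = 47.89 mm, y_c = 80.79 mm

plate: A = 100 × 170 = 17000.00, centroid at (50.00, 85.00).
removed quarter-circle: A = −¼π·35² = -962.11, centroid at (85.15, 155.15).
ΣA = 16037.89 mm², ΣAx_c = 768080.39 mm³, ΣAy_c = 1295732.50 mm³.
x_c = 768080.39/16037.89 = 47.89 mm; y_c = 1295732.50/16037.89 = 80.79 mm.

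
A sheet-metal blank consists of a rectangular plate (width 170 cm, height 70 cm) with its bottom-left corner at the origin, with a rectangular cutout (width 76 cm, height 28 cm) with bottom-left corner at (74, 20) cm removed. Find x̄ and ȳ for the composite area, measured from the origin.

Part | A | x̄ᵢ | ȳᵢ | A·x̄ᵢ | A·ȳᵢ
plate | 11900.00 | 85.00 | 35.00 | 1011500.00 | 416500.00
hole | -2128.00 | 112.00 | 34.00 | -238336.00 | -72352.00
Σ | 9772.00 |  |  | 773164.00 | 344148.00
x̄ = 773164.00 / 9772.00 = 79.12 cm
ȳ = 344148.00 / 9772.00 = 35.22 cm

x̄ = 79.12 cm, ȳ = 35.22 cm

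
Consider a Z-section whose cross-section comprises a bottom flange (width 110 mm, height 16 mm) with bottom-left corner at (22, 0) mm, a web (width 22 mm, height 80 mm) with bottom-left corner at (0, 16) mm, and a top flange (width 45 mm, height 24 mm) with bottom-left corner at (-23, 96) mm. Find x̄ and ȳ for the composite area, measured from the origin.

Part | A | x̄ᵢ | ȳᵢ | A·x̄ᵢ | A·ȳᵢ
bottom flange | 1760.00 | 77.00 | 8.00 | 135520.00 | 14080.00
web | 1760.00 | 11.00 | 56.00 | 19360.00 | 98560.00
top flange | 1080.00 | -0.50 | 108.00 | -540.00 | 116640.00
Σ | 4600.00 |  |  | 154340.00 | 229280.00
x̄ = 154340.00 / 4600.00 = 33.55 mm
ȳ = 229280.00 / 4600.00 = 49.84 mm

x̄ = 33.55 mm, ȳ = 49.84 mm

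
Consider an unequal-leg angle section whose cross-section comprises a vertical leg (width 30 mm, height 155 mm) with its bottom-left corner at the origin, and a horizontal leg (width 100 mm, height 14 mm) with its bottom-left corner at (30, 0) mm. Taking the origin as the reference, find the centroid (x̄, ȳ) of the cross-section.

x̄ = 30.04 mm, ȳ = 61.19 mm

vertical leg: A = 30 × 155 = 4650.00, centroid at (15.00, 77.50).
horizontal leg: A = 100 × 14 = 1400.00, centroid at (80.00, 7.00).
ΣA = 6050.00 mm², ΣAx̄ = 181750.00 mm³, ΣAȳ = 370175.00 mm³.
x̄ = 181750.00/6050.00 = 30.04 mm; ȳ = 370175.00/6050.00 = 61.19 mm.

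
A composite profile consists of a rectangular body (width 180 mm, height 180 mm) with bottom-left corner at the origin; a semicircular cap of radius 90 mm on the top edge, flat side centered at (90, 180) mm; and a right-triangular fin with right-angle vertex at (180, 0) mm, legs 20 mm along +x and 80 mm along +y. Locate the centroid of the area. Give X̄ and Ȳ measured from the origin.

rectangular body: A = 180 × 180 = 32400.00, centroid at (90.00, 90.00).
semicircular top: A = ½π·90² = 12723.45, centroid at (90.00, 218.20).
triangular fin: A = ½·20·80 = 800.00, centroid at (186.67, 26.67).
ΣA = 45923.45 mm², ΣAX̄ = 4210443.86 mm³, ΣAȲ = 5713554.38 mm³.
X̄ = 4210443.86/45923.45 = 91.68 mm; Ȳ = 5713554.38/45923.45 = 124.41 mm.

X̄ = 91.68 mm, Ȳ = 124.41 mm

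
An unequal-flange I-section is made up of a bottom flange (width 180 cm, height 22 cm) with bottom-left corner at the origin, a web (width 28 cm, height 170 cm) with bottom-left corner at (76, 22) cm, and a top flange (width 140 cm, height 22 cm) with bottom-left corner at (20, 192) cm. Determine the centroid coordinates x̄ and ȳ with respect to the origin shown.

bottom flange: A = 180 × 22 = 3960.00, centroid at (90.00, 11.00).
web: A = 28 × 170 = 4760.00, centroid at (90.00, 107.00).
top flange: A = 140 × 22 = 3080.00, centroid at (90.00, 203.00).
ΣA = 11800.00 cm²
ΣAx̄ = (3960.00)(90.00) + (4760.00)(90.00) + (3080.00)(90.00) = 1062000.00 cm³
ΣAȳ = (3960.00)(11.00) + (4760.00)(107.00) + (3080.00)(203.00) = 1178120.00 cm³
x̄ = 1062000.00 / 11800.00 = 90.00 cm
ȳ = 1178120.00 / 11800.00 = 99.84 cm

x̄ = 90.00 cm, ȳ = 99.84 cm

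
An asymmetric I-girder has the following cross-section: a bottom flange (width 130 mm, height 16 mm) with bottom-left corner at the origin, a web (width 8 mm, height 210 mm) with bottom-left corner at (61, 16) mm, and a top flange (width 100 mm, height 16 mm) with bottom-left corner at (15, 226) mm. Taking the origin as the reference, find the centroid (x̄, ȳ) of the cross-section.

x̄ = 65.00 mm, ȳ = 110.88 mm

bottom flange: A = 130 × 16 = 2080.00, centroid at (65.00, 8.00).
web: A = 8 × 210 = 1680.00, centroid at (65.00, 121.00).
top flange: A = 100 × 16 = 1600.00, centroid at (65.00, 234.00).
ΣA = 5360.00 mm²
ΣAx̄ = (2080.00)(65.00) + (1680.00)(65.00) + (1600.00)(65.00) = 348400.00 mm³
ΣAȳ = (2080.00)(8.00) + (1680.00)(121.00) + (1600.00)(234.00) = 594320.00 mm³
x̄ = 348400.00 / 5360.00 = 65.00 mm
ȳ = 594320.00 / 5360.00 = 110.88 mm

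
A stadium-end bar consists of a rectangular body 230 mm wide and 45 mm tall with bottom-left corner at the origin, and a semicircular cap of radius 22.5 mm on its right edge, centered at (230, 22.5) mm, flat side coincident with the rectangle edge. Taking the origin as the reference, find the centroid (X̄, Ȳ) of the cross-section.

Part | A | x̄ᵢ | ȳᵢ | A·x̄ᵢ | A·ȳᵢ
rectangular body | 10350.00 | 115.00 | 22.50 | 1190250.00 | 232875.00
semicircular end | 795.22 | 239.55 | 22.50 | 190493.35 | 17892.35
Σ | 11145.22 |  |  | 1380743.35 | 250767.35
X̄ = 1380743.35 / 11145.22 = 123.89 mm
Ȳ = 250767.35 / 11145.22 = 22.50 mm

X̄ = 123.89 mm, Ȳ = 22.50 mm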